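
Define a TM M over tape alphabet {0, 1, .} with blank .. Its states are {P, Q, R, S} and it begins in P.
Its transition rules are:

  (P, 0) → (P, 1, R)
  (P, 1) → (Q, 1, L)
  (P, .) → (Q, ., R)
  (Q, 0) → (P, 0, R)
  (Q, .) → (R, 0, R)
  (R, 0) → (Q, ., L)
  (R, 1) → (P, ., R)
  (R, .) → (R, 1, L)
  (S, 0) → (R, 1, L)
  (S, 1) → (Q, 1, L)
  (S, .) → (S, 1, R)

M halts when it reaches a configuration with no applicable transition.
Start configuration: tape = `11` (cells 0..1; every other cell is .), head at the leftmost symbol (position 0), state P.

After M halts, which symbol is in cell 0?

0

state=P head=0 tape=.[1]1...   (P,1)→(Q,1,L)
state=Q head=-1 tape=[.]11...   (Q,.)→(R,0,R)
state=R head=0 tape=0[1]1...   (R,1)→(P,.,R)
state=P head=1 tape=0.[1]...   (P,1)→(Q,1,L)
state=Q head=0 tape=0[.]1...   (Q,.)→(R,0,R)
state=R head=1 tape=00[1]...   (R,1)→(P,.,R)
state=P head=2 tape=00.[.]..   (P,.)→(Q,.,R)
state=Q head=3 tape=00..[.].   (Q,.)→(R,0,R)
state=R head=4 tape=00..0[.]   (R,.)→(R,1,L)
state=R head=3 tape=00..[0]1   (R,0)→(Q,.,L)
state=Q head=2 tape=00.[.].1   (Q,.)→(R,0,R)
state=R head=3 tape=00.0[.]1   (R,.)→(R,1,L)
state=R head=2 tape=00.[0]11   (R,0)→(Q,.,L)
state=Q head=1 tape=00[.].11   (Q,.)→(R,0,R)
state=R head=2 tape=000[.]11   (R,.)→(R,1,L)
state=R head=1 tape=00[0]111   (R,0)→(Q,.,L)
state=Q head=0 tape=0[0].111   (Q,0)→(P,0,R)
state=P head=1 tape=00[.]111   (P,.)→(Q,.,R)
state=Q head=2 tape=00.[1]11
Cell 0 holds 0 when M halts.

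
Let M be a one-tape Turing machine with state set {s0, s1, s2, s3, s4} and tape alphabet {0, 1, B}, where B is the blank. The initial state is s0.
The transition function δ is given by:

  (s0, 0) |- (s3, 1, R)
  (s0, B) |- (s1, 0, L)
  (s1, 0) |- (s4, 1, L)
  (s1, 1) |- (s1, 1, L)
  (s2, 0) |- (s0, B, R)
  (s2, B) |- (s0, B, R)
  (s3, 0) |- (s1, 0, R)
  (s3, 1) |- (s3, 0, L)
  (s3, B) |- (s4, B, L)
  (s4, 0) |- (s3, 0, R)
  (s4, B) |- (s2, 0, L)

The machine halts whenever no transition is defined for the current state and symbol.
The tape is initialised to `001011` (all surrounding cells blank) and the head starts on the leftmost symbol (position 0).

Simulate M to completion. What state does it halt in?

s4

s0 | [0]01011   read 0 → write 1, move R, go to s3
s3 | 1[0]1011   read 0 → write 0, move R, go to s1
s1 | 10[1]011   read 1 → write 1, move L, go to s1
s1 | 1[0]1011   read 0 → write 1, move L, go to s4
s4 | [1]11011
No transition is defined for (s4, 1); M halts in state s4.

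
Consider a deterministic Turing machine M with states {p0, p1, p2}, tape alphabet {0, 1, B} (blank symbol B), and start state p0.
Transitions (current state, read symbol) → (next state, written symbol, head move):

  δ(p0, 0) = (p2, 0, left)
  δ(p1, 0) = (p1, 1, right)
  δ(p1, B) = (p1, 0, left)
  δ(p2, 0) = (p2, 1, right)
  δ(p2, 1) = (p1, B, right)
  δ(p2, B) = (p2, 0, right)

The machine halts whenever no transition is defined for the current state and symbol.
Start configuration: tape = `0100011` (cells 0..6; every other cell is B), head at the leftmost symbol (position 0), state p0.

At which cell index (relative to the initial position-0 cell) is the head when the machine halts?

5

p0 | B[0]100011   read 0 → write 0, move left, go to p2
p2 | [B]0100011   read B → write 0, move right, go to p2
p2 | 0[0]100011   read 0 → write 1, move right, go to p2
p2 | 01[1]00011   read 1 → write B, move right, go to p1
p1 | 01B[0]0011   read 0 → write 1, move right, go to p1
p1 | 01B1[0]011   read 0 → write 1, move right, go to p1
p1 | 01B11[0]11   read 0 → write 1, move right, go to p1
p1 | 01B111[1]1
At halt the head is at cell 5.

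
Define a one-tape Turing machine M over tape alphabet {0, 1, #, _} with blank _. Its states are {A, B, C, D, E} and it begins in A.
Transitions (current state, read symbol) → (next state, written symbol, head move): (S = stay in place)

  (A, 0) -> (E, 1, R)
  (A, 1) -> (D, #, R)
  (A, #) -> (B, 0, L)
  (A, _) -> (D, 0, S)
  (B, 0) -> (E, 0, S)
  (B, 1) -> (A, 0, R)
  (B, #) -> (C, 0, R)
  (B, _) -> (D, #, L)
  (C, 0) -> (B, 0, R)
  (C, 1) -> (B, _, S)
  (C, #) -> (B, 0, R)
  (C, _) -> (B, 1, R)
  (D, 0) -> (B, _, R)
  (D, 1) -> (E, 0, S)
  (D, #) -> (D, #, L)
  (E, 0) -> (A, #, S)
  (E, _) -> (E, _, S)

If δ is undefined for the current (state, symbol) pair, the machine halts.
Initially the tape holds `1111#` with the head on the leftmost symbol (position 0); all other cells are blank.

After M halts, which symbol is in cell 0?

0

A | [1]111#___   read 1 → write #, move R, go to D
D | #[1]11#___   read 1 → write 0, move S, go to E
E | #[0]11#___   read 0 → write #, move S, go to A
A | #[#]11#___   read # → write 0, move L, go to B
B | [#]011#___   read # → write 0, move R, go to C
C | 0[0]11#___   read 0 → write 0, move R, go to B
B | 00[1]1#___   read 1 → write 0, move R, go to A
A | 000[1]#___   read 1 → write #, move R, go to D
D | 000#[#]___   read # → write #, move L, go to D
D | 000[#]#___   read # → write #, move L, go to D
D | 00[0]##___   read 0 → write _, move R, go to B
B | 00_[#]#___   read # → write 0, move R, go to C
C | 00_0[#]___   read # → write 0, move R, go to B
B | 00_00[_]__   read _ → write #, move L, go to D
D | 00_0[0]#__   read 0 → write _, move R, go to B
B | 00_0_[#]__   read # → write 0, move R, go to C
C | 00_0_0[_]_   read _ → write 1, move R, go to B
B | 00_0_01[_]   read _ → write #, move L, go to D
D | 00_0_0[1]#   read 1 → write 0, move S, go to E
E | 00_0_0[0]#   read 0 → write #, move S, go to A
A | 00_0_0[#]#   read # → write 0, move L, go to B
B | 00_0_[0]0#   read 0 → write 0, move S, go to E
E | 00_0_[0]0#   read 0 → write #, move S, go to A
A | 00_0_[#]0#   read # → write 0, move L, go to B
B | 00_0[_]00#   read _ → write #, move L, go to D
D | 00_[0]#00#   read 0 → write _, move R, go to B
B | 00__[#]00#   read # → write 0, move R, go to C
C | 00__0[0]0#   read 0 → write 0, move R, go to B
B | 00__00[0]#   read 0 → write 0, move S, go to E
E | 00__00[0]#   read 0 → write #, move S, go to A
A | 00__00[#]#   read # → write 0, move L, go to B
B | 00__0[0]0#   read 0 → write 0, move S, go to E
E | 00__0[0]0#   read 0 → write #, move S, go to A
A | 00__0[#]0#   read # → write 0, move L, go to B
B | 00__[0]00#   read 0 → write 0, move S, go to E
E | 00__[0]00#   read 0 → write #, move S, go to A
A | 00__[#]00#   read # → write 0, move L, go to B
B | 00_[_]000#   read _ → write #, move L, go to D
D | 00[_]#000#
Cell 0 holds 0 when M halts.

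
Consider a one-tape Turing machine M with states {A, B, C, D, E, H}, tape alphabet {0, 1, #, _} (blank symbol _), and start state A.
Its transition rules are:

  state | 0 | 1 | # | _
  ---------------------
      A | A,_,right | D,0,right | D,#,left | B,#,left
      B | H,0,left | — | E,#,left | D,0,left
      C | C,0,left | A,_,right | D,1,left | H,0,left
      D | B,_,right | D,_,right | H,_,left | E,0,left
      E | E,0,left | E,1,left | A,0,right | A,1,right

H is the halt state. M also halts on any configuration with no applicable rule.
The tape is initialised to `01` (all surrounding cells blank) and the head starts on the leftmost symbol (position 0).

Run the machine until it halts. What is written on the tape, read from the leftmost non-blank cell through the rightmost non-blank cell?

A | _[0]1__   read 0 → write _, move right, go to A
A | __[1]__   read 1 → write 0, move right, go to D
D | __0[_]_   read _ → write 0, move left, go to E
E | __[0]0_   read 0 → write 0, move left, go to E
E | _[_]00_   read _ → write 1, move right, go to A
A | _1[0]0_   read 0 → write _, move right, go to A
A | _1_[0]_   read 0 → write _, move right, go to A
A | _1__[_]   read _ → write #, move left, go to B
B | _1_[_]#   read _ → write 0, move left, go to D
D | _1[_]0#   read _ → write 0, move left, go to E
E | _[1]00#   read 1 → write 1, move left, go to E
E | [_]100#   read _ → write 1, move right, go to A
A | 1[1]00#   read 1 → write 0, move right, go to D
D | 10[0]0#   read 0 → write _, move right, go to B
B | 10_[0]#   read 0 → write 0, move left, go to H
H | 10[_]0#
The non-blank tape span at halt is 10_0#.

10_0#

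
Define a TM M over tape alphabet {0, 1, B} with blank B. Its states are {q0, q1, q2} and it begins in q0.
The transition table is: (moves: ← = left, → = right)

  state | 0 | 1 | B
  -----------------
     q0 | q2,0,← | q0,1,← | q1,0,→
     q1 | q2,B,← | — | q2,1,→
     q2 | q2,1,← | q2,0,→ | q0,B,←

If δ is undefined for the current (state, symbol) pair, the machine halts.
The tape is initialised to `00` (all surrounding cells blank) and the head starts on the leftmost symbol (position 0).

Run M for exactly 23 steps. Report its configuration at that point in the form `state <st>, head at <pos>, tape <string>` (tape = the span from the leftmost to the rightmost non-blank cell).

state q2, head at -3, tape 011110

state=q0 head=0 tape=BBBB[0]0B   (q0,0)→(q2,0,←)
state=q2 head=-1 tape=BBB[B]00B   (q2,B)→(q0,B,←)
state=q0 head=-2 tape=BB[B]B00B   (q0,B)→(q1,0,→)
state=q1 head=-1 tape=BB0[B]00B   (q1,B)→(q2,1,→)
state=q2 head=0 tape=BB01[0]0B   (q2,0)→(q2,1,←)
state=q2 head=-1 tape=BB0[1]10B   (q2,1)→(q2,0,→)
state=q2 head=0 tape=BB00[1]0B   (q2,1)→(q2,0,→)
state=q2 head=1 tape=BB000[0]B   (q2,0)→(q2,1,←)
state=q2 head=0 tape=BB00[0]1B   (q2,0)→(q2,1,←)
state=q2 head=-1 tape=BB0[0]11B   (q2,0)→(q2,1,←)
state=q2 head=-2 tape=BB[0]111B   (q2,0)→(q2,1,←)
state=q2 head=-3 tape=B[B]1111B   (q2,B)→(q0,B,←)
state=q0 head=-4 tape=[B]B1111B   (q0,B)→(q1,0,→)
state=q1 head=-3 tape=0[B]1111B   (q1,B)→(q2,1,→)
state=q2 head=-2 tape=01[1]111B   (q2,1)→(q2,0,→)
state=q2 head=-1 tape=010[1]11B   (q2,1)→(q2,0,→)
state=q2 head=0 tape=0100[1]1B   (q2,1)→(q2,0,→)
state=q2 head=1 tape=01000[1]B   (q2,1)→(q2,0,→)
state=q2 head=2 tape=010000[B]   (q2,B)→(q0,B,←)
state=q0 head=1 tape=01000[0]B   (q0,0)→(q2,0,←)
state=q2 head=0 tape=0100[0]0B   (q2,0)→(q2,1,←)
state=q2 head=-1 tape=010[0]10B   (q2,0)→(q2,1,←)
state=q2 head=-2 tape=01[0]110B   (q2,0)→(q2,1,←)
state=q2 head=-3 tape=0[1]1110B
After 23 steps: state q2, head at -3, tape 011110.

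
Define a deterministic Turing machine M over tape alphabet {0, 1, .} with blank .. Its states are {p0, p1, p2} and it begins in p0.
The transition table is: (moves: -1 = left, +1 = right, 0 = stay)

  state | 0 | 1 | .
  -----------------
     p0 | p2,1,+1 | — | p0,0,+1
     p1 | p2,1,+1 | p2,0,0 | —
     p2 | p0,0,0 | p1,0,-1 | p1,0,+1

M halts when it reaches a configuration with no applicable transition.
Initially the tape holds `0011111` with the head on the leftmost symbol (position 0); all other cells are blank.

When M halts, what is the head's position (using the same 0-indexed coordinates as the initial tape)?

state=p0 head=0 tape=[0]011111..   (p0,0)→(p2,1,+1)
state=p2 head=1 tape=1[0]11111..   (p2,0)→(p0,0,0)
state=p0 head=1 tape=1[0]11111..   (p0,0)→(p2,1,+1)
state=p2 head=2 tape=11[1]1111..   (p2,1)→(p1,0,-1)
state=p1 head=1 tape=1[1]01111..   (p1,1)→(p2,0,0)
state=p2 head=1 tape=1[0]01111..   (p2,0)→(p0,0,0)
state=p0 head=1 tape=1[0]01111..   (p0,0)→(p2,1,+1)
state=p2 head=2 tape=11[0]1111..   (p2,0)→(p0,0,0)
state=p0 head=2 tape=11[0]1111..   (p0,0)→(p2,1,+1)
state=p2 head=3 tape=111[1]111..   (p2,1)→(p1,0,-1)
state=p1 head=2 tape=11[1]0111..   (p1,1)→(p2,0,0)
state=p2 head=2 tape=11[0]0111..   (p2,0)→(p0,0,0)
state=p0 head=2 tape=11[0]0111..   (p0,0)→(p2,1,+1)
state=p2 head=3 tape=111[0]111..   (p2,0)→(p0,0,0)
state=p0 head=3 tape=111[0]111..   (p0,0)→(p2,1,+1)
state=p2 head=4 tape=1111[1]11..   (p2,1)→(p1,0,-1)
state=p1 head=3 tape=111[1]011..   (p1,1)→(p2,0,0)
state=p2 head=3 tape=111[0]011..   (p2,0)→(p0,0,0)
state=p0 head=3 tape=111[0]011..   (p0,0)→(p2,1,+1)
state=p2 head=4 tape=1111[0]11..   (p2,0)→(p0,0,0)
state=p0 head=4 tape=1111[0]11..   (p0,0)→(p2,1,+1)
state=p2 head=5 tape=11111[1]1..   (p2,1)→(p1,0,-1)
state=p1 head=4 tape=1111[1]01..   (p1,1)→(p2,0,0)
state=p2 head=4 tape=1111[0]01..   (p2,0)→(p0,0,0)
state=p0 head=4 tape=1111[0]01..   (p0,0)→(p2,1,+1)
state=p2 head=5 tape=11111[0]1..   (p2,0)→(p0,0,0)
state=p0 head=5 tape=11111[0]1..   (p0,0)→(p2,1,+1)
state=p2 head=6 tape=111111[1]..   (p2,1)→(p1,0,-1)
state=p1 head=5 tape=11111[1]0..   (p1,1)→(p2,0,0)
state=p2 head=5 tape=11111[0]0..   (p2,0)→(p0,0,0)
state=p0 head=5 tape=11111[0]0..   (p0,0)→(p2,1,+1)
state=p2 head=6 tape=111111[0]..   (p2,0)→(p0,0,0)
state=p0 head=6 tape=111111[0]..   (p0,0)→(p2,1,+1)
state=p2 head=7 tape=1111111[.].   (p2,.)→(p1,0,+1)
state=p1 head=8 tape=11111110[.]
At halt the head is at cell 8.

8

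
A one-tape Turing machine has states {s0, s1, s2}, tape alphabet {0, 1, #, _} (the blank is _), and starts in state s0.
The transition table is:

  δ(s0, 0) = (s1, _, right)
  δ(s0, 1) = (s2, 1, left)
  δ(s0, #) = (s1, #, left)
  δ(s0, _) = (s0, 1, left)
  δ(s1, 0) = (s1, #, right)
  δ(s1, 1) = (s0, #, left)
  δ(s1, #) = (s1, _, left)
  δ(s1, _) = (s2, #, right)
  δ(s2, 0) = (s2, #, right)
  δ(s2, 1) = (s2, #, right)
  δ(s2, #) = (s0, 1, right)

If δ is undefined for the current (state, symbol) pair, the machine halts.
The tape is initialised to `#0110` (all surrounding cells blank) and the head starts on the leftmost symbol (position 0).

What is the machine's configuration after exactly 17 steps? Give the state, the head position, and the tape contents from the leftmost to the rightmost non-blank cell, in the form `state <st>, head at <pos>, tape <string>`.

state s2, head at 5, tape ######

s0 | _[#]0110_   read # → write #, move left, go to s1
s1 | [_]#0110_   read _ → write #, move right, go to s2
s2 | #[#]0110_   read # → write 1, move right, go to s0
s0 | #1[0]110_   read 0 → write _, move right, go to s1
s1 | #1_[1]10_   read 1 → write #, move left, go to s0
s0 | #1[_]#10_   read _ → write 1, move left, go to s0
s0 | #[1]1#10_   read 1 → write 1, move left, go to s2
s2 | [#]11#10_   read # → write 1, move right, go to s0
s0 | 1[1]1#10_   read 1 → write 1, move left, go to s2
s2 | [1]11#10_   read 1 → write #, move right, go to s2
s2 | #[1]1#10_   read 1 → write #, move right, go to s2
s2 | ##[1]#10_   read 1 → write #, move right, go to s2
s2 | ###[#]10_   read # → write 1, move right, go to s0
s0 | ###1[1]0_   read 1 → write 1, move left, go to s2
s2 | ###[1]10_   read 1 → write #, move right, go to s2
s2 | ####[1]0_   read 1 → write #, move right, go to s2
s2 | #####[0]_   read 0 → write #, move right, go to s2
s2 | ######[_]
After 17 steps: state s2, head at 5, tape ######.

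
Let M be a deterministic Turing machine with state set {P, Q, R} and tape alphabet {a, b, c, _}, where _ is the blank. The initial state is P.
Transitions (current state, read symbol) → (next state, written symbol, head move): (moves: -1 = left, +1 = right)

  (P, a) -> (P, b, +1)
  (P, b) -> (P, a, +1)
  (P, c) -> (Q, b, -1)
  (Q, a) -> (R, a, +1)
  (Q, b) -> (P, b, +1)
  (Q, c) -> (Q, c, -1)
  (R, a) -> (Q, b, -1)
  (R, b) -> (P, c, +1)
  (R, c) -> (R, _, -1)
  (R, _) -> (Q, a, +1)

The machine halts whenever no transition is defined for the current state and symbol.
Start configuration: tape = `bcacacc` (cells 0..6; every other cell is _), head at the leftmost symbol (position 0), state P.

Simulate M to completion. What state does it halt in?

state=P head=0 tape=[b]cacacc_   (P,b)→(P,a,+1)
state=P head=1 tape=a[c]acacc_   (P,c)→(Q,b,-1)
state=Q head=0 tape=[a]bacacc_   (Q,a)→(R,a,+1)
state=R head=1 tape=a[b]acacc_   (R,b)→(P,c,+1)
state=P head=2 tape=ac[a]cacc_   (P,a)→(P,b,+1)
state=P head=3 tape=acb[c]acc_   (P,c)→(Q,b,-1)
state=Q head=2 tape=ac[b]bacc_   (Q,b)→(P,b,+1)
state=P head=3 tape=acb[b]acc_   (P,b)→(P,a,+1)
state=P head=4 tape=acba[a]cc_   (P,a)→(P,b,+1)
state=P head=5 tape=acbab[c]c_   (P,c)→(Q,b,-1)
state=Q head=4 tape=acba[b]bc_   (Q,b)→(P,b,+1)
state=P head=5 tape=acbab[b]c_   (P,b)→(P,a,+1)
state=P head=6 tape=acbaba[c]_   (P,c)→(Q,b,-1)
state=Q head=5 tape=acbab[a]b_   (Q,a)→(R,a,+1)
state=R head=6 tape=acbaba[b]_   (R,b)→(P,c,+1)
state=P head=7 tape=acbabac[_]
No transition is defined for (P, _); M halts in state P.

P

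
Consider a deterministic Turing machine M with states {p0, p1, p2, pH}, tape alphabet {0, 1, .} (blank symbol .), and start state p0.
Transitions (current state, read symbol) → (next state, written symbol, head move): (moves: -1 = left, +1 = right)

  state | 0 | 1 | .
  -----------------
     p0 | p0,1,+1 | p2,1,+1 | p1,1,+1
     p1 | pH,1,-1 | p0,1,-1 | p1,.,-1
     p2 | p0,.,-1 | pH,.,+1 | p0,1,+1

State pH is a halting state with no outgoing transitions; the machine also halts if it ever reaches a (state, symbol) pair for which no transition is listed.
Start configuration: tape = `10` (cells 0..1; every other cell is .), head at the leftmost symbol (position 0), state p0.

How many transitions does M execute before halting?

p0 | [1]0..   read 1 → write 1, move +1, go to p2
p2 | 1[0]..   read 0 → write ., move -1, go to p0
p0 | [1]...   read 1 → write 1, move +1, go to p2
p2 | 1[.]..   read . → write 1, move +1, go to p0
p0 | 11[.].   read . → write 1, move +1, go to p1
p1 | 111[.]   read . → write ., move -1, go to p1
p1 | 11[1].   read 1 → write 1, move -1, go to p0
p0 | 1[1]1.   read 1 → write 1, move +1, go to p2
p2 | 11[1].   read 1 → write ., move +1, go to pH
pH | 11.[.]
M halts after 9 transitions.

9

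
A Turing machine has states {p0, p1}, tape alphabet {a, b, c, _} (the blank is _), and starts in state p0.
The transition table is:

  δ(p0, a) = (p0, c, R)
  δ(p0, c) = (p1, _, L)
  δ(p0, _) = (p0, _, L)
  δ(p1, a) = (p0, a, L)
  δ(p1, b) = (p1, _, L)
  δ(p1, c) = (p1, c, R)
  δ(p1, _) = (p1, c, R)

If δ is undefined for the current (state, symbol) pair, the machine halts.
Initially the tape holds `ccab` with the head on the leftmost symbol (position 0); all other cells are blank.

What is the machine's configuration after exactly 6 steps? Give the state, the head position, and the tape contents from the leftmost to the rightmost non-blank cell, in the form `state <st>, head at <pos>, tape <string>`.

state p1, head at 0, tape cc_ab

state=p0 head=0 tape=_[c]cab   (p0,c)→(p1,_,L)
state=p1 head=-1 tape=[_]_cab   (p1,_)→(p1,c,R)
state=p1 head=0 tape=c[_]cab   (p1,_)→(p1,c,R)
state=p1 head=1 tape=cc[c]ab   (p1,c)→(p1,c,R)
state=p1 head=2 tape=ccc[a]b   (p1,a)→(p0,a,L)
state=p0 head=1 tape=cc[c]ab   (p0,c)→(p1,_,L)
state=p1 head=0 tape=c[c]_ab
After 6 steps: state p1, head at 0, tape cc_ab.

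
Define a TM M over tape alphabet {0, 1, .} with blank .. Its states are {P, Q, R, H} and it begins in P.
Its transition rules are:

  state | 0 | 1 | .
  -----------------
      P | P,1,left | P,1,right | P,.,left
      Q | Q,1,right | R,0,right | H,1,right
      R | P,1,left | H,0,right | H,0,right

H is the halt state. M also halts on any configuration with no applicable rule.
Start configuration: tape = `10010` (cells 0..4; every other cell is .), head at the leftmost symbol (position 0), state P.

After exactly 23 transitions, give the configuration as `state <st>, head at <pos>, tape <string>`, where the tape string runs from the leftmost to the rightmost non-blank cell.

P | [1]0010.   read 1 → write 1, move right, go to P
P | 1[0]010.   read 0 → write 1, move left, go to P
P | [1]1010.   read 1 → write 1, move right, go to P
P | 1[1]010.   read 1 → write 1, move right, go to P
P | 11[0]10.   read 0 → write 1, move left, go to P
P | 1[1]110.   read 1 → write 1, move right, go to P
P | 11[1]10.   read 1 → write 1, move right, go to P
P | 111[1]0.   read 1 → write 1, move right, go to P
P | 1111[0].   read 0 → write 1, move left, go to P
P | 111[1]1.   read 1 → write 1, move right, go to P
P | 1111[1].   read 1 → write 1, move right, go to P
P | 11111[.]   read . → write ., move left, go to P
P | 1111[1].   read 1 → write 1, move right, go to P
P | 11111[.]   read . → write ., move left, go to P
P | 1111[1].   read 1 → write 1, move right, go to P
P | 11111[.]   read . → write ., move left, go to P
P | 1111[1].   read 1 → write 1, move right, go to P
P | 11111[.]   read . → write ., move left, go to P
P | 1111[1].   read 1 → write 1, move right, go to P
P | 11111[.]   read . → write ., move left, go to P
P | 1111[1].   read 1 → write 1, move right, go to P
P | 11111[.]   read . → write ., move left, go to P
P | 1111[1].   read 1 → write 1, move right, go to P
P | 11111[.]
After 23 steps: state P, head at 5, tape 11111.

state P, head at 5, tape 11111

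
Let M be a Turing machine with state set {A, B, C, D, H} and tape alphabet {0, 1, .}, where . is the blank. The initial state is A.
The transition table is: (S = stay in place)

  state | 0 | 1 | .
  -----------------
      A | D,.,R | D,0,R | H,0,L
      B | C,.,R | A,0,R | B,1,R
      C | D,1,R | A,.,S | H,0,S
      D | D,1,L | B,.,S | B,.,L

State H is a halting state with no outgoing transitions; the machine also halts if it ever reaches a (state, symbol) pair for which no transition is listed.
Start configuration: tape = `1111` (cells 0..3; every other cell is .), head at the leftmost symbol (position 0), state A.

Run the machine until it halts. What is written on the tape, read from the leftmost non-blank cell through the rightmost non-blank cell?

state=A head=0 tape=[1]111.   (A,1)→(D,0,R)
state=D head=1 tape=0[1]11.   (D,1)→(B,.,S)
state=B head=1 tape=0[.]11.   (B,.)→(B,1,R)
state=B head=2 tape=01[1]1.   (B,1)→(A,0,R)
state=A head=3 tape=010[1].   (A,1)→(D,0,R)
state=D head=4 tape=0100[.]   (D,.)→(B,.,L)
state=B head=3 tape=010[0].   (B,0)→(C,.,R)
state=C head=4 tape=010.[.]   (C,.)→(H,0,S)
state=H head=4 tape=010.[0]
The non-blank tape span at halt is 010.0.

010.0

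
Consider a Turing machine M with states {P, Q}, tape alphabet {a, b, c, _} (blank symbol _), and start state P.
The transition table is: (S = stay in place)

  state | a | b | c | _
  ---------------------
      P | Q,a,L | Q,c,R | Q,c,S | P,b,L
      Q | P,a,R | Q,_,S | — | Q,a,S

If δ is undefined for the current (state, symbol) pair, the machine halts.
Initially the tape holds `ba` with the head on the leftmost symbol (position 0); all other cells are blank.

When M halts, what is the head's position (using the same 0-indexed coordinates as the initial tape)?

0

state=P head=0 tape=[b]a_   (P,b)→(Q,c,R)
state=Q head=1 tape=c[a]_   (Q,a)→(P,a,R)
state=P head=2 tape=ca[_]   (P,_)→(P,b,L)
state=P head=1 tape=c[a]b   (P,a)→(Q,a,L)
state=Q head=0 tape=[c]ab
At halt the head is at cell 0.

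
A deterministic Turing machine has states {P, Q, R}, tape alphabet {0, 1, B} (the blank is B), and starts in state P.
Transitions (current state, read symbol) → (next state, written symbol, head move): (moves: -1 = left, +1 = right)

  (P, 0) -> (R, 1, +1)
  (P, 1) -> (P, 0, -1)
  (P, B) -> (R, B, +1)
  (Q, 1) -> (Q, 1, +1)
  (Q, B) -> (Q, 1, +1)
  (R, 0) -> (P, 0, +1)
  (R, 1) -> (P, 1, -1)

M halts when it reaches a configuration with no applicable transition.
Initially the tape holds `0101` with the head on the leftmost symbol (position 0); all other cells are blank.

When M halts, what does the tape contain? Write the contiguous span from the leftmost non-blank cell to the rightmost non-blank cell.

state=P head=0 tape=B[0]101BB   (P,0)→(R,1,+1)
state=R head=1 tape=B1[1]01BB   (R,1)→(P,1,-1)
state=P head=0 tape=B[1]101BB   (P,1)→(P,0,-1)
state=P head=-1 tape=[B]0101BB   (P,B)→(R,B,+1)
state=R head=0 tape=B[0]101BB   (R,0)→(P,0,+1)
state=P head=1 tape=B0[1]01BB   (P,1)→(P,0,-1)
state=P head=0 tape=B[0]001BB   (P,0)→(R,1,+1)
state=R head=1 tape=B1[0]01BB   (R,0)→(P,0,+1)
state=P head=2 tape=B10[0]1BB   (P,0)→(R,1,+1)
state=R head=3 tape=B101[1]BB   (R,1)→(P,1,-1)
state=P head=2 tape=B10[1]1BB   (P,1)→(P,0,-1)
state=P head=1 tape=B1[0]01BB   (P,0)→(R,1,+1)
state=R head=2 tape=B11[0]1BB   (R,0)→(P,0,+1)
state=P head=3 tape=B110[1]BB   (P,1)→(P,0,-1)
state=P head=2 tape=B11[0]0BB   (P,0)→(R,1,+1)
state=R head=3 tape=B111[0]BB   (R,0)→(P,0,+1)
state=P head=4 tape=B1110[B]B   (P,B)→(R,B,+1)
state=R head=5 tape=B1110B[B]
The non-blank tape span at halt is 1110.

1110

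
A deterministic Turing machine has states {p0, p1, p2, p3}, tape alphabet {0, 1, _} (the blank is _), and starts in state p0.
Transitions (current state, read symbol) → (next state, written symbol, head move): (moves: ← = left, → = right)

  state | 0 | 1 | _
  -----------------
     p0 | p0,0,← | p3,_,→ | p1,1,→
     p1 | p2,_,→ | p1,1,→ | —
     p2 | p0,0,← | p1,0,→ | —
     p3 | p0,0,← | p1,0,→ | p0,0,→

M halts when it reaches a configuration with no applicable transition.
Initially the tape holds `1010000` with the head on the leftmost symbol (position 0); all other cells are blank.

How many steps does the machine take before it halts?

15

p0 | [1]010000_   read 1 → write _, move →, go to p3
p3 | _[0]10000_   read 0 → write 0, move ←, go to p0
p0 | [_]010000_   read _ → write 1, move →, go to p1
p1 | 1[0]10000_   read 0 → write _, move →, go to p2
p2 | 1_[1]0000_   read 1 → write 0, move →, go to p1
p1 | 1_0[0]000_   read 0 → write _, move →, go to p2
p2 | 1_0_[0]00_   read 0 → write 0, move ←, go to p0
p0 | 1_0[_]000_   read _ → write 1, move →, go to p1
p1 | 1_01[0]00_   read 0 → write _, move →, go to p2
p2 | 1_01_[0]0_   read 0 → write 0, move ←, go to p0
p0 | 1_01[_]00_   read _ → write 1, move →, go to p1
p1 | 1_011[0]0_   read 0 → write _, move →, go to p2
p2 | 1_011_[0]_   read 0 → write 0, move ←, go to p0
p0 | 1_011[_]0_   read _ → write 1, move →, go to p1
p1 | 1_0111[0]_   read 0 → write _, move →, go to p2
p2 | 1_0111_[_]
M halts after 15 transitions.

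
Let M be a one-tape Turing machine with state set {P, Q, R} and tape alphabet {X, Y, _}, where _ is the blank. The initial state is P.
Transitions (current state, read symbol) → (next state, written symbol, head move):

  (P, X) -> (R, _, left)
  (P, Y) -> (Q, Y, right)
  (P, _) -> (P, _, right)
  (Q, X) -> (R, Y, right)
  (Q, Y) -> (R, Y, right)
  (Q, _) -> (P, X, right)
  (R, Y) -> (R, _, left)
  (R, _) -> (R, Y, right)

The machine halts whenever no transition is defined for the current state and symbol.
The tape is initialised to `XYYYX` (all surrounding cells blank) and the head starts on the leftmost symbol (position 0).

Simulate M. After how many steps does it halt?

P | ____[X]YYYX   read X → write _, move left, go to R
R | ___[_]_YYYX   read _ → write Y, move right, go to R
R | ___Y[_]YYYX   read _ → write Y, move right, go to R
R | ___YY[Y]YYX   read Y → write _, move left, go to R
R | ___Y[Y]_YYX   read Y → write _, move left, go to R
R | ___[Y]__YYX   read Y → write _, move left, go to R
R | __[_]___YYX   read _ → write Y, move right, go to R
R | __Y[_]__YYX   read _ → write Y, move right, go to R
R | __YY[_]_YYX   read _ → write Y, move right, go to R
R | __YYY[_]YYX   read _ → write Y, move right, go to R
R | __YYYY[Y]YX   read Y → write _, move left, go to R
R | __YYY[Y]_YX   read Y → write _, move left, go to R
R | __YY[Y]__YX   read Y → write _, move left, go to R
R | __Y[Y]___YX   read Y → write _, move left, go to R
R | __[Y]____YX   read Y → write _, move left, go to R
R | _[_]_____YX   read _ → write Y, move right, go to R
R | _Y[_]____YX   read _ → write Y, move right, go to R
R | _YY[_]___YX   read _ → write Y, move right, go to R
R | _YYY[_]__YX   read _ → write Y, move right, go to R
R | _YYYY[_]_YX   read _ → write Y, move right, go to R
R | _YYYYY[_]YX   read _ → write Y, move right, go to R
R | _YYYYYY[Y]X   read Y → write _, move left, go to R
R | _YYYYY[Y]_X   read Y → write _, move left, go to R
R | _YYYY[Y]__X   read Y → write _, move left, go to R
R | _YYY[Y]___X   read Y → write _, move left, go to R
R | _YY[Y]____X   read Y → write _, move left, go to R
R | _Y[Y]_____X   read Y → write _, move left, go to R
R | _[Y]______X   read Y → write _, move left, go to R
R | [_]_______X   read _ → write Y, move right, go to R
R | Y[_]______X   read _ → write Y, move right, go to R
R | YY[_]_____X   read _ → write Y, move right, go to R
R | YYY[_]____X   read _ → write Y, move right, go to R
R | YYYY[_]___X   read _ → write Y, move right, go to R
R | YYYYY[_]__X   read _ → write Y, move right, go to R
R | YYYYYY[_]_X   read _ → write Y, move right, go to R
R | YYYYYYY[_]X   read _ → write Y, move right, go to R
R | YYYYYYYY[X]
M halts after 36 transitions.

36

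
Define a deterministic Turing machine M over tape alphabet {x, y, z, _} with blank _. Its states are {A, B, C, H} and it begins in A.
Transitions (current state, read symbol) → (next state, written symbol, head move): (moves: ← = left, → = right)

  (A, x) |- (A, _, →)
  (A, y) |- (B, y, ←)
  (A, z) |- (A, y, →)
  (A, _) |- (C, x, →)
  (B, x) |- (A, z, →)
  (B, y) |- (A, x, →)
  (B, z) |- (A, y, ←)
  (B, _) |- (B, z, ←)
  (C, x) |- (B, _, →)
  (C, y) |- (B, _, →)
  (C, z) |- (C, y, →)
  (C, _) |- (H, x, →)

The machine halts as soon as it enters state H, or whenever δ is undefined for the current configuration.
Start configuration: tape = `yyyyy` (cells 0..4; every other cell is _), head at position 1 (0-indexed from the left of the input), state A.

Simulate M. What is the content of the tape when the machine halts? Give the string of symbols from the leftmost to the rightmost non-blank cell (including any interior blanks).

A | _y[y]yyy___   read y → write y, move ←, go to B
B | _[y]yyyy___   read y → write x, move →, go to A
A | _x[y]yyy___   read y → write y, move ←, go to B
B | _[x]yyyy___   read x → write z, move →, go to A
A | _z[y]yyy___   read y → write y, move ←, go to B
B | _[z]yyyy___   read z → write y, move ←, go to A
A | [_]yyyyy___   read _ → write x, move →, go to C
C | x[y]yyyy___   read y → write _, move →, go to B
B | x_[y]yyy___   read y → write x, move →, go to A
A | x_x[y]yy___   read y → write y, move ←, go to B
B | x_[x]yyy___   read x → write z, move →, go to A
A | x_z[y]yy___   read y → write y, move ←, go to B
B | x_[z]yyy___   read z → write y, move ←, go to A
A | x[_]yyyy___   read _ → write x, move →, go to C
C | xx[y]yyy___   read y → write _, move →, go to B
B | xx_[y]yy___   read y → write x, move →, go to A
A | xx_x[y]y___   read y → write y, move ←, go to B
B | xx_[x]yy___   read x → write z, move →, go to A
A | xx_z[y]y___   read y → write y, move ←, go to B
B | xx_[z]yy___   read z → write y, move ←, go to A
A | xx[_]yyy___   read _ → write x, move →, go to C
C | xxx[y]yy___   read y → write _, move →, go to B
B | xxx_[y]y___   read y → write x, move →, go to A
A | xxx_x[y]___   read y → write y, move ←, go to B
B | xxx_[x]y___   read x → write z, move →, go to A
A | xxx_z[y]___   read y → write y, move ←, go to B
B | xxx_[z]y___   read z → write y, move ←, go to A
A | xxx[_]yy___   read _ → write x, move →, go to C
C | xxxx[y]y___   read y → write _, move →, go to B
B | xxxx_[y]___   read y → write x, move →, go to A
A | xxxx_x[_]__   read _ → write x, move →, go to C
C | xxxx_xx[_]_   read _ → write x, move →, go to H
H | xxxx_xxx[_]
The non-blank tape span at halt is xxxx_xxx.

xxxx_xxx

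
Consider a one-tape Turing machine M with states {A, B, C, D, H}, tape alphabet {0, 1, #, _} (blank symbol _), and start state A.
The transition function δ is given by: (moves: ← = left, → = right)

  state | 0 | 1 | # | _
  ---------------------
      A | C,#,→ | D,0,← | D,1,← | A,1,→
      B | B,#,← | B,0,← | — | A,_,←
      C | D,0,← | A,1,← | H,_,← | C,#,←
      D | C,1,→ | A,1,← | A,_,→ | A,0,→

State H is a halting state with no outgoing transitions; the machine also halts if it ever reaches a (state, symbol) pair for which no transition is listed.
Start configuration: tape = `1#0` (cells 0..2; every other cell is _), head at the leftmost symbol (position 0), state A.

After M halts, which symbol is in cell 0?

#

A | _[1]#0   read 1 → write 0, move ←, go to D
D | [_]0#0   read _ → write 0, move →, go to A
A | 0[0]#0   read 0 → write #, move →, go to C
C | 0#[#]0   read # → write _, move ←, go to H
H | 0[#]_0
Cell 0 holds # when M halts.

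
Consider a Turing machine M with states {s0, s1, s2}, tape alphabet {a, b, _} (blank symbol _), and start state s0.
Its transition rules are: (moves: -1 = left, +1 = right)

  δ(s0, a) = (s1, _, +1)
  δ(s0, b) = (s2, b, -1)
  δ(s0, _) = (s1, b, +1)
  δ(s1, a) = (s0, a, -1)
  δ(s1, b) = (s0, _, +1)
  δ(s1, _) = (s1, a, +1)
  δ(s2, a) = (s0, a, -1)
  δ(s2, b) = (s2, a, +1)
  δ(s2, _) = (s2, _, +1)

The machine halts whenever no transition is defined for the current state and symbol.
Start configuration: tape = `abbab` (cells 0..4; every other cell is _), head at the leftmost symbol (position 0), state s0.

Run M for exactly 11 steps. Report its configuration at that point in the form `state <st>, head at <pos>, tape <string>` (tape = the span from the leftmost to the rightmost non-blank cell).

state=s0 head=0 tape=[a]bbab   (s0,a)→(s1,_,+1)
state=s1 head=1 tape=_[b]bab   (s1,b)→(s0,_,+1)
state=s0 head=2 tape=__[b]ab   (s0,b)→(s2,b,-1)
state=s2 head=1 tape=_[_]bab   (s2,_)→(s2,_,+1)
state=s2 head=2 tape=__[b]ab   (s2,b)→(s2,a,+1)
state=s2 head=3 tape=__a[a]b   (s2,a)→(s0,a,-1)
state=s0 head=2 tape=__[a]ab   (s0,a)→(s1,_,+1)
state=s1 head=3 tape=___[a]b   (s1,a)→(s0,a,-1)
state=s0 head=2 tape=__[_]ab   (s0,_)→(s1,b,+1)
state=s1 head=3 tape=__b[a]b   (s1,a)→(s0,a,-1)
state=s0 head=2 tape=__[b]ab   (s0,b)→(s2,b,-1)
state=s2 head=1 tape=_[_]bab
After 11 steps: state s2, head at 1, tape bab.

state s2, head at 1, tape bab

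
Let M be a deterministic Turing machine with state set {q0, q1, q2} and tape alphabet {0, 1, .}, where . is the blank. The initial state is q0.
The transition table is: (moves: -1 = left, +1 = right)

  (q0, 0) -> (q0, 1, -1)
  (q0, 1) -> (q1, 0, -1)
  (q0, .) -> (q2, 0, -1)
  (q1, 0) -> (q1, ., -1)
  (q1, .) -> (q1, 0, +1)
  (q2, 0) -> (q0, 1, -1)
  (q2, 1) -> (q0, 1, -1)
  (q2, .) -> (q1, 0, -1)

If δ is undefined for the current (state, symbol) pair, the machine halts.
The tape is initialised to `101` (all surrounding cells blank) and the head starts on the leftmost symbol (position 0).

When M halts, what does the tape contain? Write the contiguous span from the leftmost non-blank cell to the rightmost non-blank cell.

000001

q0 | ...[1]01   read 1 → write 0, move -1, go to q1
q1 | ..[.]001   read . → write 0, move +1, go to q1
q1 | ..0[0]01   read 0 → write ., move -1, go to q1
q1 | ..[0].01   read 0 → write ., move -1, go to q1
q1 | .[.]..01   read . → write 0, move +1, go to q1
q1 | .0[.].01   read . → write 0, move +1, go to q1
q1 | .00[.]01   read . → write 0, move +1, go to q1
q1 | .000[0]1   read 0 → write ., move -1, go to q1
q1 | .00[0].1   read 0 → write ., move -1, go to q1
q1 | .0[0]..1   read 0 → write ., move -1, go to q1
q1 | .[0]...1   read 0 → write ., move -1, go to q1
q1 | [.]....1   read . → write 0, move +1, go to q1
q1 | 0[.]...1   read . → write 0, move +1, go to q1
q1 | 00[.]..1   read . → write 0, move +1, go to q1
q1 | 000[.].1   read . → write 0, move +1, go to q1
q1 | 0000[.]1   read . → write 0, move +1, go to q1
q1 | 00000[1]
The non-blank tape span at halt is 000001.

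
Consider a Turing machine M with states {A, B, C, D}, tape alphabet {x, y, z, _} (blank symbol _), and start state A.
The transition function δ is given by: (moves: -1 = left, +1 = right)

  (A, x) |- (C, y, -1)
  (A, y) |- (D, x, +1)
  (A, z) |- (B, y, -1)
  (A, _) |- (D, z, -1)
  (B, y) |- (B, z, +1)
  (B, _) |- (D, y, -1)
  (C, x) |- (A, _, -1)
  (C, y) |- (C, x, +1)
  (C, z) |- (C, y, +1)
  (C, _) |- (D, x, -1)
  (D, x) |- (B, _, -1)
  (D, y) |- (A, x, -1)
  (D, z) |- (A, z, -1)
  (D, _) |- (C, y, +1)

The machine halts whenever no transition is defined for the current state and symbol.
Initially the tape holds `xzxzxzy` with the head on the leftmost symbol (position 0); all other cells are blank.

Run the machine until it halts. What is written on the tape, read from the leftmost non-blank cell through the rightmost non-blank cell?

A | __[x]zxzxzy_   read x → write y, move -1, go to C
C | _[_]yzxzxzy_   read _ → write x, move -1, go to D
D | [_]xyzxzxzy_   read _ → write y, move +1, go to C
C | y[x]yzxzxzy_   read x → write _, move -1, go to A
A | [y]_yzxzxzy_   read y → write x, move +1, go to D
D | x[_]yzxzxzy_   read _ → write y, move +1, go to C
C | xy[y]zxzxzy_   read y → write x, move +1, go to C
C | xyx[z]xzxzy_   read z → write y, move +1, go to C
C | xyxy[x]zxzy_   read x → write _, move -1, go to A
A | xyx[y]_zxzy_   read y → write x, move +1, go to D
D | xyxx[_]zxzy_   read _ → write y, move +1, go to C
C | xyxxy[z]xzy_   read z → write y, move +1, go to C
C | xyxxyy[x]zy_   read x → write _, move -1, go to A
A | xyxxy[y]_zy_   read y → write x, move +1, go to D
D | xyxxyx[_]zy_   read _ → write y, move +1, go to C
C | xyxxyxy[z]y_   read z → write y, move +1, go to C
C | xyxxyxyy[y]_   read y → write x, move +1, go to C
C | xyxxyxyyx[_]   read _ → write x, move -1, go to D
D | xyxxyxyy[x]x   read x → write _, move -1, go to B
B | xyxxyxy[y]_x   read y → write z, move +1, go to B
B | xyxxyxyz[_]x   read _ → write y, move -1, go to D
D | xyxxyxy[z]yx   read z → write z, move -1, go to A
A | xyxxyx[y]zyx   read y → write x, move +1, go to D
D | xyxxyxx[z]yx   read z → write z, move -1, go to A
A | xyxxyx[x]zyx   read x → write y, move -1, go to C
C | xyxxy[x]yzyx   read x → write _, move -1, go to A
A | xyxx[y]_yzyx   read y → write x, move +1, go to D
D | xyxxx[_]yzyx   read _ → write y, move +1, go to C
C | xyxxxy[y]zyx   read y → write x, move +1, go to C
C | xyxxxyx[z]yx   read z → write y, move +1, go to C
C | xyxxxyxy[y]x   read y → write x, move +1, go to C
C | xyxxxyxyx[x]   read x → write _, move -1, go to A
A | xyxxxyxy[x]_   read x → write y, move -1, go to C
C | xyxxxyx[y]y_   read y → write x, move +1, go to C
C | xyxxxyxx[y]_   read y → write x, move +1, go to C
C | xyxxxyxxx[_]   read _ → write x, move -1, go to D
D | xyxxxyxx[x]x   read x → write _, move -1, go to B
B | xyxxxyx[x]_x
The non-blank tape span at halt is xyxxxyxx_x.

xyxxxyxx_x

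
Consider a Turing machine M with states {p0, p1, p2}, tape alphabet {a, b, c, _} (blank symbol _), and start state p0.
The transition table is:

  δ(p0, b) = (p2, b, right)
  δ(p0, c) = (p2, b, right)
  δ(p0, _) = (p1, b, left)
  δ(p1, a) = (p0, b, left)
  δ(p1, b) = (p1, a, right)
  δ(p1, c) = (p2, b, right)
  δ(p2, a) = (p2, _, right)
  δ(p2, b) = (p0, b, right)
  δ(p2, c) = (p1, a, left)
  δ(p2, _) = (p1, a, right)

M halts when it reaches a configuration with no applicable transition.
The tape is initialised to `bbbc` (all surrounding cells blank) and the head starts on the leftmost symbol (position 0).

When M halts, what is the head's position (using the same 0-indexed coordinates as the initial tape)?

p0 | [b]bbc   read b → write b, move right, go to p2
p2 | b[b]bc   read b → write b, move right, go to p0
p0 | bb[b]c   read b → write b, move right, go to p2
p2 | bbb[c]   read c → write a, move left, go to p1
p1 | bb[b]a   read b → write a, move right, go to p1
p1 | bba[a]   read a → write b, move left, go to p0
p0 | bb[a]b
At halt the head is at cell 2.

2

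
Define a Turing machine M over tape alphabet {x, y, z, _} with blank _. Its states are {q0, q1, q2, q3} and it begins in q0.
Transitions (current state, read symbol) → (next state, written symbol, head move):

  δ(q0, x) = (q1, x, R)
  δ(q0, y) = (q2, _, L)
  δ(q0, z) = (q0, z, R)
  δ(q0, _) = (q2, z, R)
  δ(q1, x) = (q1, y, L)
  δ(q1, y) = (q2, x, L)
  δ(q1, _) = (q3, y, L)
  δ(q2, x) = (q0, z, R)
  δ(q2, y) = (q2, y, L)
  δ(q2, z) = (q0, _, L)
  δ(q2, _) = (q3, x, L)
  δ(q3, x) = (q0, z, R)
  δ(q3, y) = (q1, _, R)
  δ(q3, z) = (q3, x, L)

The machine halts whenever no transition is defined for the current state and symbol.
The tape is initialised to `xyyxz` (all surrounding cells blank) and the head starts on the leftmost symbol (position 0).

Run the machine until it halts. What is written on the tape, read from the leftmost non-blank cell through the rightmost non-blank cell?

state=q0 head=0 tape=[x]yyxz   (q0,x)→(q1,x,R)
state=q1 head=1 tape=x[y]yxz   (q1,y)→(q2,x,L)
state=q2 head=0 tape=[x]xyxz   (q2,x)→(q0,z,R)
state=q0 head=1 tape=z[x]yxz   (q0,x)→(q1,x,R)
state=q1 head=2 tape=zx[y]xz   (q1,y)→(q2,x,L)
state=q2 head=1 tape=z[x]xxz   (q2,x)→(q0,z,R)
state=q0 head=2 tape=zz[x]xz   (q0,x)→(q1,x,R)
state=q1 head=3 tape=zzx[x]z   (q1,x)→(q1,y,L)
state=q1 head=2 tape=zz[x]yz   (q1,x)→(q1,y,L)
state=q1 head=1 tape=z[z]yyz
The non-blank tape span at halt is zzyyz.

zzyyz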